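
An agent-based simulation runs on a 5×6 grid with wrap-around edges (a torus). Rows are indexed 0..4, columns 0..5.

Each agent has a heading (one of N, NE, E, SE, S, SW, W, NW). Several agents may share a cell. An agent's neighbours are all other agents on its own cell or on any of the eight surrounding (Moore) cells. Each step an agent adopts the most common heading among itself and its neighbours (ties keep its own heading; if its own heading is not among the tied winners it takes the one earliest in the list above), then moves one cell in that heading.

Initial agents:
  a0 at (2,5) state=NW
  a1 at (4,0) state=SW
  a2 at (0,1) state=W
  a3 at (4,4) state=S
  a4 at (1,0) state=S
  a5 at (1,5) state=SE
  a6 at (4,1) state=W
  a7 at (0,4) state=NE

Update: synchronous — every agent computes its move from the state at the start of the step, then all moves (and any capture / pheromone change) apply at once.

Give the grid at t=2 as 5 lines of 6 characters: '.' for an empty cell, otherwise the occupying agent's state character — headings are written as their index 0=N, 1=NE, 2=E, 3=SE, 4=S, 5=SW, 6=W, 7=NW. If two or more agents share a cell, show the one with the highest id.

...7.6
....4.
......
43....
....66

t=1: a0@(1,4):NW a1@(4,5):W a2@(0,0):W a3@(0,4):S a4@(2,0):S a5@(2,0):SE a6@(4,0):W a7@(4,5):NE
t=2: a0@(0,3):NW a1@(4,4):W a2@(0,5):W a3@(1,4):S a4@(3,0):S a5@(3,1):SE a6@(4,5):W a7@(4,4):W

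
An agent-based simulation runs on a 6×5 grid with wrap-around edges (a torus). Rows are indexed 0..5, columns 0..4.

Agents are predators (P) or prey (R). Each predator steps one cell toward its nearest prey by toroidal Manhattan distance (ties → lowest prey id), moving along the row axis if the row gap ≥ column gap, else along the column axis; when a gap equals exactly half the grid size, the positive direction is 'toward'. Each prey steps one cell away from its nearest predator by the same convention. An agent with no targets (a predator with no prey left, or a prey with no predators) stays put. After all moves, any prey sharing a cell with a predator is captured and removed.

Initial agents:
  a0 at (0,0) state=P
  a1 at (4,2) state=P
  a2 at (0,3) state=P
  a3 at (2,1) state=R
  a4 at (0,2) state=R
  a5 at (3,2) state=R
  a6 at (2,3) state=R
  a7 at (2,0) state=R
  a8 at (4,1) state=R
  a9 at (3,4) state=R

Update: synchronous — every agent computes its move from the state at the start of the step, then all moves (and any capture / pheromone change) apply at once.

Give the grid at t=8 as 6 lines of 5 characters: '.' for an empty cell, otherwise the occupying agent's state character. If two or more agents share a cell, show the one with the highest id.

.....
.....
.P...
P...R
.....
.....

t=1: a0@(0,1):P a1@(3,2):P a2@(0,2):P a3@(3,1):R a5@(2,2):R a6@(3,3):R a7@(3,0):R a8@(4,0):R a9@(3,0):R
t=2: a0@(1,1):P a1@(3,1):P a2@(1,2):P a3@(3,0):R a6@(3,4):R a7@(3,4):R a8@(3,0):R a9@(3,4):R
t=3: a0@(2,1):P a1@(3,0):P a2@(2,2):P a3@(3,4):R a6@(3,3):R a7@(3,3):R a8@(3,4):R a9@(3,3):R
t=4: a0@(2,0):P a1@(3,4):P a2@(3,2):P a3@(3,3):R a8@(3,3):R
t=5: a0@(2,4):P a1@(3,3):P a2@(3,3):P a3@(3,2):R a8@(3,2):R
t=6: a0@(2,3):P a1@(3,2):P a2@(3,2):P a3@(3,1):R a8@(3,1):R
t=7: a0@(2,2):P a1@(3,1):P a2@(3,1):P a3@(3,0):R a8@(3,0):R
t=8: a0@(2,1):P a1@(3,0):P a2@(3,0):P a3@(3,4):R a8@(3,4):R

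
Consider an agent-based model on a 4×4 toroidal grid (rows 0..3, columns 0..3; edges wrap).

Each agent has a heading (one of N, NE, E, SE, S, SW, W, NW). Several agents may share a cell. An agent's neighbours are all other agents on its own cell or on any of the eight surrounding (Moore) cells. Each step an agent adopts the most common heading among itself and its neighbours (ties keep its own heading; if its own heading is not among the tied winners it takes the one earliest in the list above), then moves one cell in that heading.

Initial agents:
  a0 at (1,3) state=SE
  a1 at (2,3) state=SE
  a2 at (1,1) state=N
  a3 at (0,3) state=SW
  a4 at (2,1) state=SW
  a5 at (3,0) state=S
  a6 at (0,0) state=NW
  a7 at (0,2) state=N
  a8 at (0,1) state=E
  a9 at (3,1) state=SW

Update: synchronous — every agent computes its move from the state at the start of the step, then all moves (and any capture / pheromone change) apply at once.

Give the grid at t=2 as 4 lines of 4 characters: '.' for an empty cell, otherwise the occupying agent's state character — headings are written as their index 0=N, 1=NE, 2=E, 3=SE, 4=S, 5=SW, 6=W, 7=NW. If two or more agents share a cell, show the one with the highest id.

t=1: a0@(2,0):SE a1@(3,0):SE a2@(0,1):N a3@(1,2):SW a4@(3,0):SW a5@(0,3):SW a6@(1,3):SW a7@(3,2):N a8@(3,1):N a9@(0,0):SW
t=2: a0@(3,1):SE a1@(0,3):SW a2@(3,1):N a3@(2,1):SW a4@(0,3):SW a5@(1,2):SW a6@(2,2):SW a7@(2,2):N a8@(2,1):N a9@(1,3):SW

...5
..55
.00.
.0..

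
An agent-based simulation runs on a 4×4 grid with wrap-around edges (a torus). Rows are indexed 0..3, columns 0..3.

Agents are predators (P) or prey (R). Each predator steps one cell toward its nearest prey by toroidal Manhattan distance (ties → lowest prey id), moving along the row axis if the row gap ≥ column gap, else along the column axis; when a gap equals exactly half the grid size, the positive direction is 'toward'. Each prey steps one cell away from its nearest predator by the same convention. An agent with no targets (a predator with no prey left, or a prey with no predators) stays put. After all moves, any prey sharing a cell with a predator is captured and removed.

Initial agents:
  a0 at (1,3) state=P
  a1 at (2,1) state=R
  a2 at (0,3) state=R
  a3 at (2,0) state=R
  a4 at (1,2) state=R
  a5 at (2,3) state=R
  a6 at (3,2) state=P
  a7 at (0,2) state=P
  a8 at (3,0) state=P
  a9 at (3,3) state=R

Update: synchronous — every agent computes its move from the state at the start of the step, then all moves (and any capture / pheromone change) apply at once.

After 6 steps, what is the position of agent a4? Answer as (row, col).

(0, 1)

t=1: a0@(0,3):P a1@(1,1):R a3@(1,0):R a4@(1,1):R a6@(3,3):P a7@(0,3):P a8@(2,0):P a9@(3,0):R
t=2: a0@(1,3):P a1@(0,1):R a3@(0,0):R a4@(0,1):R a6@(3,0):P a7@(1,3):P a8@(1,0):P a9@(3,1):R
t=3: a0@(0,3):P a1@(1,1):R a3@(1,0):R a4@(1,1):R a6@(0,0):P a7@(0,3):P a8@(0,0):P a9@(3,2):R
t=4: a0@(1,3):P a1@(2,1):R a3@(2,0):R a4@(2,1):R a6@(1,0):P a7@(1,3):P a8@(1,0):P a9@(2,2):R
t=5: a0@(2,3):P a1@(3,1):R a3@(3,0):R a4@(3,1):R a6@(2,0):P a7@(2,3):P a8@(2,0):P a9@(3,2):R
t=6: a0@(3,3):P a1@(0,1):R a3@(0,0):R a4@(0,1):R a6@(3,0):P a7@(3,3):P a8@(3,0):P a9@(0,2):R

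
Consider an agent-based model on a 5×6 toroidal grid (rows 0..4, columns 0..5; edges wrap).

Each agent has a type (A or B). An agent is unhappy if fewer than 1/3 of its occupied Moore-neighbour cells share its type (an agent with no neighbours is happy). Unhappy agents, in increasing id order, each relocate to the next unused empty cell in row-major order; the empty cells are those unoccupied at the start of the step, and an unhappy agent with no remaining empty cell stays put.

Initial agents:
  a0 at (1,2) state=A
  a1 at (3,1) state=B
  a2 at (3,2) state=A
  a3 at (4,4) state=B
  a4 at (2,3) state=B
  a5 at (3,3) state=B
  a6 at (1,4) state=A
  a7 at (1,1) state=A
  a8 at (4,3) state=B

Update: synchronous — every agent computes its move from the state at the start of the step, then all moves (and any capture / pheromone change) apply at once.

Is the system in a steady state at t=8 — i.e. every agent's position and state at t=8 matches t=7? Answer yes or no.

yes

t=1: a0@(1,2):A a1@(0,0):B a2@(0,1):A a3@(4,4):B a4@(0,2):B a5@(3,3):B a6@(0,3):A a7@(1,1):A a8@(4,3):B
t=2: a0@(1,2):A a1@(0,4):B a2@(0,1):A a3@(4,4):B a4@(0,5):B a5@(3,3):B a6@(1,0):A a7@(1,1):A a8@(4,3):B
t=3: (unchanged — steady state)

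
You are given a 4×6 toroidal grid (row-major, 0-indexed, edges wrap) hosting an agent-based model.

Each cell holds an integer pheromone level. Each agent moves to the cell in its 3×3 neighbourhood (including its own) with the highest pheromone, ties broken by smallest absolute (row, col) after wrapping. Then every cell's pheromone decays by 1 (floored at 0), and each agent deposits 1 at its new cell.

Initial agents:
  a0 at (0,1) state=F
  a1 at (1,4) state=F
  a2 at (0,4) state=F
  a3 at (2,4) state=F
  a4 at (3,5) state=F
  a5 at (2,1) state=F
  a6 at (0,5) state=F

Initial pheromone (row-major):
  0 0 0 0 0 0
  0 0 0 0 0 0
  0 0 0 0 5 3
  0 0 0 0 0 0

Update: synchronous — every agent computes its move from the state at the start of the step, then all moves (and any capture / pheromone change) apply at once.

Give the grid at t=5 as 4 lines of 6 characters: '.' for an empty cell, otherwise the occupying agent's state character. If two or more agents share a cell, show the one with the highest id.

F..F..
......
....F.
......

t=1: a0@(0,0) a1@(2,4) a2@(0,3) a3@(2,4) a4@(2,4) a5@(1,0) a6@(0,0) | pheromone: 2 0 0 1 0 0 / 1 0 0 0 0 0 / 0 0 0 0 7 2 / 0 0 0 0 0 0
t=2: a0@(0,0) a1@(2,4) a2@(0,3) a3@(2,4) a4@(2,4) a5@(0,0) a6@(0,0) | pheromone: 4 0 0 1 0 0 / 0 0 0 0 0 0 / 0 0 0 0 9 1 / 0 0 0 0 0 0
t=3: a0@(0,0) a1@(2,4) a2@(0,3) a3@(2,4) a4@(2,4) a5@(0,0) a6@(0,0) | pheromone: 6 0 0 1 0 0 / 0 0 0 0 0 0 / 0 0 0 0 11 0 / 0 0 0 0 0 0
t=4: a0@(0,0) a1@(2,4) a2@(0,3) a3@(2,4) a4@(2,4) a5@(0,0) a6@(0,0) | pheromone: 8 0 0 1 0 0 / 0 0 0 0 0 0 / 0 0 0 0 13 0 / 0 0 0 0 0 0
t=5: a0@(0,0) a1@(2,4) a2@(0,3) a3@(2,4) a4@(2,4) a5@(0,0) a6@(0,0) | pheromone: 10 0 0 1 0 0 / 0 0 0 0 0 0 / 0 0 0 0 15 0 / 0 0 0 0 0 0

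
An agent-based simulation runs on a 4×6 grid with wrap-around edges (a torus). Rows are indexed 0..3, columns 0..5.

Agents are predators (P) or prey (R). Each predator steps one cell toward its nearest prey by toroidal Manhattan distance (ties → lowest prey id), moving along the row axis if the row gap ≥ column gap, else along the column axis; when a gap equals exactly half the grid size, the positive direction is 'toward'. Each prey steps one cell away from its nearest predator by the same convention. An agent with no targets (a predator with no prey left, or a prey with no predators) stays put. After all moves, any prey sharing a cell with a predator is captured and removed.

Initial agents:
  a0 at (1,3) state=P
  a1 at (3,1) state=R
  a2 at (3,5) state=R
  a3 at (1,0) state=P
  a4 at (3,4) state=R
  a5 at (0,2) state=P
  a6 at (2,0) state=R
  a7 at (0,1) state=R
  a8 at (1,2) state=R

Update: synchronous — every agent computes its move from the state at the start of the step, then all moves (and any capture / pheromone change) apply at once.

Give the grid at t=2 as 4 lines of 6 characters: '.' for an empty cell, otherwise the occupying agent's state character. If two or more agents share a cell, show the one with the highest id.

t=1: a0@(1,2):P a1@(2,1):R a2@(2,5):R a3@(2,0):P a4@(2,4):R a5@(0,1):P a6@(3,0):R a7@(0,0):R a8@(1,1):R
t=2: a0@(1,1):P a1@(2,2):R a2@(2,4):R a3@(2,1):P a4@(2,3):R a5@(0,0):P a7@(0,5):R a8@(1,0):R

P....R
RP....
.PRRR.
......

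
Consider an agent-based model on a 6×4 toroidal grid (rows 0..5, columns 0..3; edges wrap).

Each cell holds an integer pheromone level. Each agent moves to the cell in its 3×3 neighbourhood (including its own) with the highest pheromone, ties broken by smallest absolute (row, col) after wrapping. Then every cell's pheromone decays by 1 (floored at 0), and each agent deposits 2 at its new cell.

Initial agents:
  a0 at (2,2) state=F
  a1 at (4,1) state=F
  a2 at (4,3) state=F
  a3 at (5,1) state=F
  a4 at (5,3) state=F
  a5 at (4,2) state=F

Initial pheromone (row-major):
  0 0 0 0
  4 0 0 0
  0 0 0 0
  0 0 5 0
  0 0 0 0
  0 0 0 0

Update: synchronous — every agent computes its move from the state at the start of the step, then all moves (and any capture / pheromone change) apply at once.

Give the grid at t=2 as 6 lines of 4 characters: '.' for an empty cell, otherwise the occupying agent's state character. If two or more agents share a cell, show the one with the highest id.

t=1: a0@(3,2) a1@(3,2) a2@(3,2) a3@(0,0) a4@(0,0) a5@(3,2) | pheromone: 4 0 0 0 / 3 0 0 0 / 0 0 0 0 / 0 0 12 0 / 0 0 0 0 / 0 0 0 0
t=2: a0@(3,2) a1@(3,2) a2@(3,2) a3@(0,0) a4@(0,0) a5@(3,2) | pheromone: 7 0 0 0 / 2 0 0 0 / 0 0 0 0 / 0 0 19 0 / 0 0 0 0 / 0 0 0 0

F...
....
....
..F.
....
....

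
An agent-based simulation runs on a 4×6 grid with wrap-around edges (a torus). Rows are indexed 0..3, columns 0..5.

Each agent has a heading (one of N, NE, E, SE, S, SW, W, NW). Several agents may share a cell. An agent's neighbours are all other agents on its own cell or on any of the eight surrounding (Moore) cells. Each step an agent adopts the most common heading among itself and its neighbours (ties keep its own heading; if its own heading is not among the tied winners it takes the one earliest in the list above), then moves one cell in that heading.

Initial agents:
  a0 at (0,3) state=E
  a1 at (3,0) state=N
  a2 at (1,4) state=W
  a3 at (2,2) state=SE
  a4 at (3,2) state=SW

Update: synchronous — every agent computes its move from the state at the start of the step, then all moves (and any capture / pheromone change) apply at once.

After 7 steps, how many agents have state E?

t=1: a0@(0,4):E a1@(2,0):N a2@(1,3):W a3@(3,3):SE a4@(0,1):SW
t=2: a0@(0,5):E a1@(1,0):N a2@(1,2):W a3@(0,4):SE a4@(1,0):SW
t=3: a0@(0,0):E a1@(0,0):N a2@(1,1):W a3@(1,5):SE a4@(2,5):SW
t=4: a0@(0,1):E a1@(3,0):N a2@(1,0):W a3@(2,0):SE a4@(3,4):SW
t=5: a0@(0,2):E a1@(2,0):N a2@(1,5):W a3@(3,1):SE a4@(0,3):SW
t=6: a0@(0,3):E a1@(1,0):N a2@(1,4):W a3@(0,2):SE a4@(1,2):SW
t=7: a0@(0,4):E a1@(0,0):N a2@(1,3):W a3@(1,3):SE a4@(2,1):SW

1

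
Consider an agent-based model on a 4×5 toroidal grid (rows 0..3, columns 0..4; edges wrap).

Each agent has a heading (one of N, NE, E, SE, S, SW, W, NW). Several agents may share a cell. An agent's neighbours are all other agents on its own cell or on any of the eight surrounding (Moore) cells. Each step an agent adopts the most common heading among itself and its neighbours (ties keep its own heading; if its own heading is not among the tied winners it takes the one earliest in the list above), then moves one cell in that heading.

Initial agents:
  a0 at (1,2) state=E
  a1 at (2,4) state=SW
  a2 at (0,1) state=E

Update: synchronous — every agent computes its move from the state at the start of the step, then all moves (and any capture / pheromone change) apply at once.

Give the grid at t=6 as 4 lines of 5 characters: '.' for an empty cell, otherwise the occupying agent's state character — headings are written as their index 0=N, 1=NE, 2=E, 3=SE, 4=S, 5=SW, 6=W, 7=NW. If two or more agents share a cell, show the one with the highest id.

t=1: a0@(1,3):E a1@(3,3):SW a2@(0,2):E
t=2: a0@(1,4):E a1@(0,2):SW a2@(0,3):E
t=3: a0@(1,0):E a1@(1,1):SW a2@(0,4):E
t=4: a0@(1,1):E a1@(2,0):SW a2@(0,0):E
t=5: a0@(1,2):E a1@(3,4):SW a2@(0,1):E
t=6: a0@(1,3):E a1@(0,3):SW a2@(0,2):E

..25.
...2.
.....
.....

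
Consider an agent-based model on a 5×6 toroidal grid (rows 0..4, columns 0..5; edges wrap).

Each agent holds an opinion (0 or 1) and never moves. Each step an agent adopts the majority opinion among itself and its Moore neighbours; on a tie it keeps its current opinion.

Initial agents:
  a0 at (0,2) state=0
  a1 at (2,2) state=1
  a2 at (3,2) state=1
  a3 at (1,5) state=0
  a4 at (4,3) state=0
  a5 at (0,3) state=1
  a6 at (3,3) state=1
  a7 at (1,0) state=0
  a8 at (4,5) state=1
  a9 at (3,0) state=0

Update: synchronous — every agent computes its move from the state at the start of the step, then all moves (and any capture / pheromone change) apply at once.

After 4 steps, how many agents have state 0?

5

t=1: a0@(0,2):0 a1@(2,2):1 a2@(3,2):1 a3@(1,5):0 a4@(4,3):1 a5@(0,3):0 a6@(3,3):1 a7@(1,0):0 a8@(4,5):1 a9@(3,0):0
t=2: (unchanged — steady state)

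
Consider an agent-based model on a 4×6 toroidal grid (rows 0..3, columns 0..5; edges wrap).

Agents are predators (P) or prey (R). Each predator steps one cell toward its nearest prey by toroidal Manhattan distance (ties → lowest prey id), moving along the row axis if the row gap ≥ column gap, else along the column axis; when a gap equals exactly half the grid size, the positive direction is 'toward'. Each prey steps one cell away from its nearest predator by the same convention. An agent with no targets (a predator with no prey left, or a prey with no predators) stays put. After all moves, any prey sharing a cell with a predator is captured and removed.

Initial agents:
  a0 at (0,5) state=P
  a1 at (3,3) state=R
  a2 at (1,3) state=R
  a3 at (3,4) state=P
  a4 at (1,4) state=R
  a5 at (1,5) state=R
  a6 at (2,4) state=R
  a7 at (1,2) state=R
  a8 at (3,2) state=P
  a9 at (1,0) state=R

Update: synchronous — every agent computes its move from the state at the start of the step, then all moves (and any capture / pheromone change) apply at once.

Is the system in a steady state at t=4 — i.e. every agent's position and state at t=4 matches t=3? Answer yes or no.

t=1: a0@(1,5):P a1@(3,2):R a2@(1,2):R a3@(3,3):P a4@(2,4):R a5@(2,5):R a6@(1,4):R a7@(0,2):R a8@(3,3):P a9@(2,0):R
t=2: a0@(2,5):P a1@(3,1):R a2@(1,1):R a3@(3,2):P a4@(3,4):R a5@(3,5):R a6@(1,3):R a7@(1,2):R a8@(3,2):P a9@(3,0):R
t=3: a0@(3,5):P a1@(3,0):R a2@(1,2):R a3@(3,1):P a4@(0,4):R a5@(0,5):R a6@(1,2):R a7@(0,2):R a8@(3,1):P a9@(0,0):R
t=4: a0@(3,0):P a1@(3,1):R a2@(0,2):R a3@(3,0):P a4@(1,4):R a5@(1,5):R a6@(0,2):R a7@(1,2):R a8@(3,0):P a9@(1,0):R

no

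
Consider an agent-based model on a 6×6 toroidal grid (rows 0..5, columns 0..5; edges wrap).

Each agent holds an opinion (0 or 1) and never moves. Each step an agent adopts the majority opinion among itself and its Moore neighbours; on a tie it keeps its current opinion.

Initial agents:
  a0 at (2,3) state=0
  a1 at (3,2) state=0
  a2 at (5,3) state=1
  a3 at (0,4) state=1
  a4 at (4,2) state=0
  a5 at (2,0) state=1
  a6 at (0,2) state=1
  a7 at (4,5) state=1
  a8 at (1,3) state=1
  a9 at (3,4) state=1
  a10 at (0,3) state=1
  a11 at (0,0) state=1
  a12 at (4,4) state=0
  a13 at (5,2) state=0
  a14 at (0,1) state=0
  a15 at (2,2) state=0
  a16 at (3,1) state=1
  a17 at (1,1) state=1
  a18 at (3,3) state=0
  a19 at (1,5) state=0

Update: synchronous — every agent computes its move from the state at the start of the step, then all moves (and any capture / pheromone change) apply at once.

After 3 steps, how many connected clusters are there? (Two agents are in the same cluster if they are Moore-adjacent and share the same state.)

t=1: a0@(2,3):0 a1@(3,2):0 a2@(5,3):1 a3@(0,4):1 a4@(4,2):0 a5@(2,0):1 a6@(0,2):1 a7@(4,5):1 a8@(1,3):1 a9@(3,4):0 a10@(0,3):1 a11@(0,0):1 a12@(4,4):1 a13@(5,2):0 a14@(0,1):1 a15@(2,2):0 a16@(3,1):0 a17@(1,1):1 a18@(3,3):0 a19@(1,5):1
t=2: a0@(2,3):0 a1@(3,2):0 a2@(5,3):1 a3@(0,4):1 a4@(4,2):0 a5@(2,0):1 a6@(0,2):1 a7@(4,5):1 a8@(1,3):1 a9@(3,4):0 a10@(0,3):1 a11@(0,0):1 a12@(4,4):1 a13@(5,2):1 a14@(0,1):1 a15@(2,2):0 a16@(3,1):0 a17@(1,1):1 a18@(3,3):0 a19@(1,5):1
t=3: (unchanged — steady state)

2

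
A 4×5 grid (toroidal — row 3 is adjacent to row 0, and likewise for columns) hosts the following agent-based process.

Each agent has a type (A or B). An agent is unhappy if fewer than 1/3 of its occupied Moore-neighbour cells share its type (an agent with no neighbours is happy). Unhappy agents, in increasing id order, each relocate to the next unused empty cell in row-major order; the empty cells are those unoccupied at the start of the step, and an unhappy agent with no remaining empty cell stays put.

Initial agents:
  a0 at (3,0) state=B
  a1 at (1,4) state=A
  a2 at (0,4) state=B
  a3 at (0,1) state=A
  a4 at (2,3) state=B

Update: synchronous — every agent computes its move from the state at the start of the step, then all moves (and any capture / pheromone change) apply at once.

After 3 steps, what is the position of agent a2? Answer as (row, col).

t=1: a0@(3,0):B a1@(0,0):A a2@(0,4):B a3@(0,2):A a4@(0,3):B
t=2: a0@(3,0):B a1@(0,1):A a2@(0,4):B a3@(1,0):A a4@(0,3):B
t=3: (unchanged — steady state)

(0, 4)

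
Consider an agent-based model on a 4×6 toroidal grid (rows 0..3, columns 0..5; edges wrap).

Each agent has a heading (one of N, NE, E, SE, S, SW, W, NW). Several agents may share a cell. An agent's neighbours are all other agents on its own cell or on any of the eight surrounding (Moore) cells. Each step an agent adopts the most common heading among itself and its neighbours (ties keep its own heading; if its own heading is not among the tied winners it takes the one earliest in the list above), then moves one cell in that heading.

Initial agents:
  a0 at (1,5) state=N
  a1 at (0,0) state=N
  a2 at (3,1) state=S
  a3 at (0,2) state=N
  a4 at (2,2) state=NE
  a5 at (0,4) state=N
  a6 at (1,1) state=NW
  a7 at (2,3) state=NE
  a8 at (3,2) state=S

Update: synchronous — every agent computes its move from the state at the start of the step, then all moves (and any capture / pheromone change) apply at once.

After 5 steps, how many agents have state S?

5

t=1: a0@(0,5):N a1@(3,0):N a2@(0,1):S a3@(1,2):S a4@(1,3):NE a5@(3,4):N a6@(0,1):N a7@(1,4):NE a8@(0,2):S
t=2: a0@(3,5):N a1@(2,0):N a2@(1,1):S a3@(2,2):S a4@(0,4):NE a5@(2,4):N a6@(1,1):S a7@(0,5):NE a8@(1,2):S
t=3: a0@(2,5):N a1@(1,0):N a2@(2,1):S a3@(3,2):S a4@(3,5):NE a5@(1,4):N a6@(2,1):S a7@(3,0):NE a8@(2,2):S
t=4: a0@(1,5):N a1@(0,0):N a2@(3,1):S a3@(0,2):S a4@(2,0):NE a5@(0,4):N a6@(3,1):S a7@(2,1):NE a8@(3,2):S
t=5: a0@(0,5):N a1@(3,0):N a2@(0,1):S a3@(1,2):S a4@(1,1):NE a5@(3,4):N a6@(0,1):S a7@(3,1):S a8@(0,2):S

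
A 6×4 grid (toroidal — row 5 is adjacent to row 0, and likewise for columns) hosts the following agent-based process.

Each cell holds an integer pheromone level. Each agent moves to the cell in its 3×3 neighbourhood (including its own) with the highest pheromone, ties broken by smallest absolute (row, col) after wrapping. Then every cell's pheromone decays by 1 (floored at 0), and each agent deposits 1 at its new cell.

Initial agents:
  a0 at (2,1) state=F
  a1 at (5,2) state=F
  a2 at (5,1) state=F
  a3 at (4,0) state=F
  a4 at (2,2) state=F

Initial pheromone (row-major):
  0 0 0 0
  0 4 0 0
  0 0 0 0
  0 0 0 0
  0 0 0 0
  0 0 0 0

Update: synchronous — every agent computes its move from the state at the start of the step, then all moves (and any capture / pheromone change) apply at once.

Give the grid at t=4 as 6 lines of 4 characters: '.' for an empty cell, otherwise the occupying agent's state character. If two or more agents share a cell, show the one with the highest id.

t=1: a0@(1,1) a1@(0,1) a2@(0,0) a3@(3,0) a4@(1,1) | pheromone: 1 1 0 0 / 0 5 0 0 / 0 0 0 0 / 1 0 0 0 / 0 0 0 0 / 0 0 0 0
t=2: a0@(1,1) a1@(1,1) a2@(1,1) a3@(3,0) a4@(1,1) | pheromone: 0 0 0 0 / 0 8 0 0 / 0 0 0 0 / 1 0 0 0 / 0 0 0 0 / 0 0 0 0
t=3: a0@(1,1) a1@(1,1) a2@(1,1) a3@(3,0) a4@(1,1) | pheromone: 0 0 0 0 / 0 11 0 0 / 0 0 0 0 / 1 0 0 0 / 0 0 0 0 / 0 0 0 0
t=4: a0@(1,1) a1@(1,1) a2@(1,1) a3@(3,0) a4@(1,1) | pheromone: 0 0 0 0 / 0 14 0 0 / 0 0 0 0 / 1 0 0 0 / 0 0 0 0 / 0 0 0 0

....
.F..
....
F...
....
....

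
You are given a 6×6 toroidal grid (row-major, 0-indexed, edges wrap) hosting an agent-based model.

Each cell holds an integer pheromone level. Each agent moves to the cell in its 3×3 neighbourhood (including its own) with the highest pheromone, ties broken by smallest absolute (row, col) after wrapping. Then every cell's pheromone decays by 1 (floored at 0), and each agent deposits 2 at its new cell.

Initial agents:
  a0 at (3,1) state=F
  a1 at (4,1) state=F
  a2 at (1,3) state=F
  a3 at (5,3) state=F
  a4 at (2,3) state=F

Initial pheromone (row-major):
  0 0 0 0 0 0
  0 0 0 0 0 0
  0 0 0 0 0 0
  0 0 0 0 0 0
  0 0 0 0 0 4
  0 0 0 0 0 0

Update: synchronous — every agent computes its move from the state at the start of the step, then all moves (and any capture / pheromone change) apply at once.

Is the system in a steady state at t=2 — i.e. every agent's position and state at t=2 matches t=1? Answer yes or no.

no

t=1: a0@(2,0) a1@(3,0) a2@(0,2) a3@(0,2) a4@(1,2) | pheromone: 0 0 4 0 0 0 / 0 0 2 0 0 0 / 2 0 0 0 0 0 / 2 0 0 0 0 0 / 0 0 0 0 0 3 / 0 0 0 0 0 0
t=2: a0@(2,0) a1@(4,5) a2@(0,2) a3@(0,2) a4@(0,2) | pheromone: 0 0 9 0 0 0 / 0 0 1 0 0 0 / 3 0 0 0 0 0 / 1 0 0 0 0 0 / 0 0 0 0 0 4 / 0 0 0 0 0 0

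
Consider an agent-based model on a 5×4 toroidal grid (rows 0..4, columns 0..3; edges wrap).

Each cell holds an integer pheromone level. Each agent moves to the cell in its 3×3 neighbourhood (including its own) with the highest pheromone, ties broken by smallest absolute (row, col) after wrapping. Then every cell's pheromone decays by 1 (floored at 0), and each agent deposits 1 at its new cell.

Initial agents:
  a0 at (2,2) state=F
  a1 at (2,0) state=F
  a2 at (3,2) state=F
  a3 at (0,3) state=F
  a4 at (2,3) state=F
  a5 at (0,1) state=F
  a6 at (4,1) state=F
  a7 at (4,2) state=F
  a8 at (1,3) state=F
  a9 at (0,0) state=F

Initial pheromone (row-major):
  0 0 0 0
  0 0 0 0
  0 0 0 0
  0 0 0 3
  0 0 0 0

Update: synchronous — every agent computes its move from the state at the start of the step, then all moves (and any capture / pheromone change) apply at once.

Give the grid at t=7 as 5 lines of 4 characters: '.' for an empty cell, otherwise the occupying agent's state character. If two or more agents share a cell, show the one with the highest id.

t=1: a0@(3,3) a1@(3,3) a2@(3,3) a3@(0,0) a4@(3,3) a5@(0,0) a6@(0,0) a7@(3,3) a8@(0,0) a9@(0,0) | pheromone: 5 0 0 0 / 0 0 0 0 / 0 0 0 0 / 0 0 0 7 / 0 0 0 0
t=2: a0@(3,3) a1@(3,3) a2@(3,3) a3@(0,0) a4@(3,3) a5@(0,0) a6@(0,0) a7@(3,3) a8@(0,0) a9@(0,0) | pheromone: 9 0 0 0 / 0 0 0 0 / 0 0 0 0 / 0 0 0 11 / 0 0 0 0
t=3: a0@(3,3) a1@(3,3) a2@(3,3) a3@(0,0) a4@(3,3) a5@(0,0) a6@(0,0) a7@(3,3) a8@(0,0) a9@(0,0) | pheromone: 13 0 0 0 / 0 0 0 0 / 0 0 0 0 / 0 0 0 15 / 0 0 0 0
t=4: a0@(3,3) a1@(3,3) a2@(3,3) a3@(0,0) a4@(3,3) a5@(0,0) a6@(0,0) a7@(3,3) a8@(0,0) a9@(0,0) | pheromone: 17 0 0 0 / 0 0 0 0 / 0 0 0 0 / 0 0 0 19 / 0 0 0 0
t=5: a0@(3,3) a1@(3,3) a2@(3,3) a3@(0,0) a4@(3,3) a5@(0,0) a6@(0,0) a7@(3,3) a8@(0,0) a9@(0,0) | pheromone: 21 0 0 0 / 0 0 0 0 / 0 0 0 0 / 0 0 0 23 / 0 0 0 0
t=6: a0@(3,3) a1@(3,3) a2@(3,3) a3@(0,0) a4@(3,3) a5@(0,0) a6@(0,0) a7@(3,3) a8@(0,0) a9@(0,0) | pheromone: 25 0 0 0 / 0 0 0 0 / 0 0 0 0 / 0 0 0 27 / 0 0 0 0
t=7: a0@(3,3) a1@(3,3) a2@(3,3) a3@(0,0) a4@(3,3) a5@(0,0) a6@(0,0) a7@(3,3) a8@(0,0) a9@(0,0) | pheromone: 29 0 0 0 / 0 0 0 0 / 0 0 0 0 / 0 0 0 31 / 0 0 0 0

F...
....
....
...F
....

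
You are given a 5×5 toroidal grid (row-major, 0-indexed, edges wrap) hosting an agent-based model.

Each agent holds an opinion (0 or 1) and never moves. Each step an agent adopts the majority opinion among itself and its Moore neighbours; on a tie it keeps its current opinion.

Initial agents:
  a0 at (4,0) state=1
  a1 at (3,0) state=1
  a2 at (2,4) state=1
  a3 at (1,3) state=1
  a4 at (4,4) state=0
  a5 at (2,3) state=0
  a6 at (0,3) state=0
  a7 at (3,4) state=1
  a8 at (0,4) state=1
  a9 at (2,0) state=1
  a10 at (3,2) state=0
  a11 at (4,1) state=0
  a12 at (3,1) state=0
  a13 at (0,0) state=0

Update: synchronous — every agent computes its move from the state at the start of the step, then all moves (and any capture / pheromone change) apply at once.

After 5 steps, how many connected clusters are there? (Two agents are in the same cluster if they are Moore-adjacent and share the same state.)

2

t=1: a0@(4,0):1 a1@(3,0):1 a2@(2,4):1 a3@(1,3):1 a4@(4,4):1 a5@(2,3):1 a6@(0,3):0 a7@(3,4):1 a8@(0,4):1 a9@(2,0):1 a10@(3,2):0 a11@(4,1):0 a12@(3,1):0 a13@(0,0):0
t=2: a0@(4,0):1 a1@(3,0):1 a2@(2,4):1 a3@(1,3):1 a4@(4,4):1 a5@(2,3):1 a6@(0,3):1 a7@(3,4):1 a8@(0,4):1 a9@(2,0):1 a10@(3,2):0 a11@(4,1):0 a12@(3,1):0 a13@(0,0):1
t=3: (unchanged — steady state)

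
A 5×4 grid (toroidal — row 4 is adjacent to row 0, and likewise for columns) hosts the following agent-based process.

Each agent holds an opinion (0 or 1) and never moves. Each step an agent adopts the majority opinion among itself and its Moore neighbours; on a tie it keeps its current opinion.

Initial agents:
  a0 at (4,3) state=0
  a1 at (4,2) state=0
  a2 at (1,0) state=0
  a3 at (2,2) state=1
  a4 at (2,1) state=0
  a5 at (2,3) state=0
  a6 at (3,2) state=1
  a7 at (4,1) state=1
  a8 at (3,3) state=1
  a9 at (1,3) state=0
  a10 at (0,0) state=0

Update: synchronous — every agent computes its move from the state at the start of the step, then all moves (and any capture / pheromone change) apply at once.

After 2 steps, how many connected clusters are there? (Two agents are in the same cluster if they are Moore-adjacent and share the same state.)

t=1: a0@(4,3):0 a1@(4,2):1 a2@(1,0):0 a3@(2,2):1 a4@(2,1):0 a5@(2,3):0 a6@(3,2):1 a7@(4,1):1 a8@(3,3):1 a9@(1,3):0 a10@(0,0):0
t=2: a0@(4,3):1 a1@(4,2):1 a2@(1,0):0 a3@(2,2):1 a4@(2,1):0 a5@(2,3):0 a6@(3,2):1 a7@(4,1):1 a8@(3,3):1 a9@(1,3):0 a10@(0,0):0

2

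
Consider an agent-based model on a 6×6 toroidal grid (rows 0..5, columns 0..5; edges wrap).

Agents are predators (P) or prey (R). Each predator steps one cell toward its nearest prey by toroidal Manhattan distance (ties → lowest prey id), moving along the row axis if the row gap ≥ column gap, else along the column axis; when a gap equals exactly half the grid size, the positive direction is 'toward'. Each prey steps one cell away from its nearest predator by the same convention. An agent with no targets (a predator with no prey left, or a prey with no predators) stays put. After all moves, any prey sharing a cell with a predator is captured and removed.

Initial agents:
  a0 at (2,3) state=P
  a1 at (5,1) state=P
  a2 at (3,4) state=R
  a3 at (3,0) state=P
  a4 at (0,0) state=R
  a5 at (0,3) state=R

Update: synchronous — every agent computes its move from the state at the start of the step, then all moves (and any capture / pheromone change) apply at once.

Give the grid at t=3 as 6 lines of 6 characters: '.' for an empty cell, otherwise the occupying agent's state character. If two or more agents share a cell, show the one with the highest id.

t=1: a0@(3,3):P a1@(0,1):P a2@(4,4):R a3@(3,5):P a4@(1,0):R a5@(5,3):R
t=2: a0@(4,3):P a1@(1,1):P a2@(5,4):R a3@(4,5):P a4@(2,0):R a5@(0,3):R
t=3: a0@(5,3):P a1@(2,1):P a2@(0,4):R a3@(5,5):P a4@(3,0):R a5@(1,3):R

....R.
...R..
.P....
R.....
......
...P.P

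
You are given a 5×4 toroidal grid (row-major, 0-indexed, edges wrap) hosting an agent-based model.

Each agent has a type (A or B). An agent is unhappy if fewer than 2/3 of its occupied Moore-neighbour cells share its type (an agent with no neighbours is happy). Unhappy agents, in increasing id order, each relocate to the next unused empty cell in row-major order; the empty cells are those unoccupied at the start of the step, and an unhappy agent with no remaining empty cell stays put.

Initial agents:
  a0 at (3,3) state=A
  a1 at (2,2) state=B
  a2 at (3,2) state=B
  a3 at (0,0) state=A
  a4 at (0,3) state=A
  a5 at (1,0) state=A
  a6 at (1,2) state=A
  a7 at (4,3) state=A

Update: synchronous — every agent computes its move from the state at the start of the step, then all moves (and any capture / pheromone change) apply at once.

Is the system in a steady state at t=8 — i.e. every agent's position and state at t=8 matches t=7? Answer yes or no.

no

t=1: a0@(0,1):A a1@(0,2):B a2@(1,1):B a3@(0,0):A a4@(0,3):A a5@(1,0):A a6@(1,3):A a7@(4,3):A
t=2: a0@(1,2):A a1@(2,0):B a2@(2,1):B a3@(0,0):A a4@(0,3):A a5@(1,0):A a6@(1,3):A a7@(4,3):A
t=3: a0@(1,2):A a1@(0,1):B a2@(0,2):B a3@(0,0):A a4@(0,3):A a5@(1,1):A a6@(1,3):A a7@(4,3):A
t=4: a0@(1,0):A a1@(2,0):B a2@(2,1):B a3@(0,0):A a4@(0,3):A a5@(2,2):A a6@(1,3):A a7@(4,3):A
t=5: a0@(0,1):A a1@(0,2):B a2@(1,1):B a3@(0,0):A a4@(0,3):A a5@(1,2):A a6@(1,3):A a7@(4,3):A
t=6: a0@(1,0):A a1@(2,0):B a2@(2,1):B a3@(0,0):A a4@(0,3):A a5@(2,2):A a6@(1,3):A a7@(4,3):A
t=7: a0@(0,1):A a1@(0,2):B a2@(1,1):B a3@(0,0):A a4@(0,3):A a5@(1,2):A a6@(1,3):A a7@(4,3):A
t=8: a0@(1,0):A a1@(2,0):B a2@(2,1):B a3@(0,0):A a4@(0,3):A a5@(2,2):A a6@(1,3):A a7@(4,3):A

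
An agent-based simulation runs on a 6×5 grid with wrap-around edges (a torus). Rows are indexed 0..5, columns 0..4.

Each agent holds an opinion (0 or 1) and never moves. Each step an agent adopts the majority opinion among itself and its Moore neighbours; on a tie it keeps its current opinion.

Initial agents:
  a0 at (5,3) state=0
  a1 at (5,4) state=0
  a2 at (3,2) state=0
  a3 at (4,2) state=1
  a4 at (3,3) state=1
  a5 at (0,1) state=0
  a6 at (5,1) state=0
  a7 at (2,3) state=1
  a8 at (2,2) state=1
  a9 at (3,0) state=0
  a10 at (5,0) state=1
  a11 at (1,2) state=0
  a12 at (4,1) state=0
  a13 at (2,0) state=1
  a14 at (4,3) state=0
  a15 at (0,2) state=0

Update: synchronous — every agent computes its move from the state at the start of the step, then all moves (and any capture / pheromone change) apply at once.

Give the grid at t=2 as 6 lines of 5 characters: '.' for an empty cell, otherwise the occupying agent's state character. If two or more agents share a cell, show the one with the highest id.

.00..
..0..
1.11.
0.11.
.000.
00.00

t=1: a0@(5,3):0 a1@(5,4):0 a2@(3,2):1 a3@(4,2):0 a4@(3,3):1 a5@(0,1):0 a6@(5,1):0 a7@(2,3):1 a8@(2,2):1 a9@(3,0):0 a10@(5,0):0 a11@(1,2):0 a12@(4,1):0 a13@(2,0):1 a14@(4,3):0 a15@(0,2):0
t=2: (unchanged — steady state)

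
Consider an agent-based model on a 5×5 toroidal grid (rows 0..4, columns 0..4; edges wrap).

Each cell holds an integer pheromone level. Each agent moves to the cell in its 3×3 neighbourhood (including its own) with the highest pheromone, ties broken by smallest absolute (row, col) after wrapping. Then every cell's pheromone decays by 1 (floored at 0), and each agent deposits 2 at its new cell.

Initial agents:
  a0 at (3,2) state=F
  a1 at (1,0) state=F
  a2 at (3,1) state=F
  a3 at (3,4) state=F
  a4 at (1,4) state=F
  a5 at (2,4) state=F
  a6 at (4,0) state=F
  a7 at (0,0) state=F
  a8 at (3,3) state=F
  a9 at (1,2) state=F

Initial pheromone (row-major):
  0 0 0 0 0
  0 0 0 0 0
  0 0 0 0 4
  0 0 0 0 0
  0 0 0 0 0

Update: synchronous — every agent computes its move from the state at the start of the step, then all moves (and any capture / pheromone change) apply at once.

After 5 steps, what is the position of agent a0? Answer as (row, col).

t=1: a0@(2,1) a1@(2,4) a2@(2,0) a3@(2,4) a4@(2,4) a5@(2,4) a6@(0,0) a7@(0,0) a8@(2,4) a9@(0,1) | pheromone: 4 2 0 0 0 / 0 0 0 0 0 / 2 2 0 0 13 / 0 0 0 0 0 / 0 0 0 0 0
t=2: a0@(2,0) a1@(2,4) a2@(2,4) a3@(2,4) a4@(2,4) a5@(2,4) a6@(0,0) a7@(0,0) a8@(2,4) a9@(0,0) | pheromone: 9 1 0 0 0 / 0 0 0 0 0 / 3 1 0 0 24 / 0 0 0 0 0 / 0 0 0 0 0
t=3: a0@(2,4) a1@(2,4) a2@(2,4) a3@(2,4) a4@(2,4) a5@(2,4) a6@(0,0) a7@(0,0) a8@(2,4) a9@(0,0) | pheromone: 14 0 0 0 0 / 0 0 0 0 0 / 2 0 0 0 37 / 0 0 0 0 0 / 0 0 0 0 0
t=4: a0@(2,4) a1@(2,4) a2@(2,4) a3@(2,4) a4@(2,4) a5@(2,4) a6@(0,0) a7@(0,0) a8@(2,4) a9@(0,0) | pheromone: 19 0 0 0 0 / 0 0 0 0 0 / 1 0 0 0 50 / 0 0 0 0 0 / 0 0 0 0 0
t=5: a0@(2,4) a1@(2,4) a2@(2,4) a3@(2,4) a4@(2,4) a5@(2,4) a6@(0,0) a7@(0,0) a8@(2,4) a9@(0,0) | pheromone: 24 0 0 0 0 / 0 0 0 0 0 / 0 0 0 0 63 / 0 0 0 0 0 / 0 0 0 0 0

(2, 4)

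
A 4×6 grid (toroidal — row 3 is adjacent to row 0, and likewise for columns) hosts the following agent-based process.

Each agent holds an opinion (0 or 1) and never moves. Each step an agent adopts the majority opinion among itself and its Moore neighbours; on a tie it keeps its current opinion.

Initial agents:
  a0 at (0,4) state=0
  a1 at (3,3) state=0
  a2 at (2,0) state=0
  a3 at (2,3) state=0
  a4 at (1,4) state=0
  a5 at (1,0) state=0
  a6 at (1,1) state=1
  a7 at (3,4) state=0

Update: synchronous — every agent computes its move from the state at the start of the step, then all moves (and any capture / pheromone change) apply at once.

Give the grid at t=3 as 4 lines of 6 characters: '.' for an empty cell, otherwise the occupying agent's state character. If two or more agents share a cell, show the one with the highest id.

t=1: a0@(0,4):0 a1@(3,3):0 a2@(2,0):0 a3@(2,3):0 a4@(1,4):0 a5@(1,0):0 a6@(1,1):0 a7@(3,4):0
t=2: (unchanged — steady state)

....0.
00..0.
0..0..
...00.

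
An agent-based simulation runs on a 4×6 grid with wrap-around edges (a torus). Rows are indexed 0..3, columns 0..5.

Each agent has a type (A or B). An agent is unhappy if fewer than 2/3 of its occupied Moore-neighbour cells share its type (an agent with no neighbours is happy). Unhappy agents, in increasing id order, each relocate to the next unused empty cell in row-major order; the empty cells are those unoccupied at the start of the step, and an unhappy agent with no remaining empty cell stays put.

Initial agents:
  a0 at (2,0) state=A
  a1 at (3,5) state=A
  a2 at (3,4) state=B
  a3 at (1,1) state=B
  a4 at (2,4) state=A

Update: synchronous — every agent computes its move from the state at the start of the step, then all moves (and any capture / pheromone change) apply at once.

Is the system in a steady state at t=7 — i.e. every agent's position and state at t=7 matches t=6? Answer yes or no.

t=1: a0@(0,0):A a1@(3,5):A a2@(0,1):B a3@(0,2):B a4@(0,3):A
t=2: a0@(0,4):A a1@(3,5):A a2@(0,5):B a3@(1,0):B a4@(1,1):A
t=3: a0@(0,0):A a1@(0,1):A a2@(0,2):B a3@(0,3):B a4@(1,2):A
t=4: a0@(0,0):A a1@(0,1):A a2@(0,4):B a3@(0,5):B a4@(1,0):A
t=5: a0@(0,0):A a1@(0,1):A a2@(0,4):B a3@(0,2):B a4@(1,0):A
t=6: a0@(0,0):A a1@(0,1):A a2@(0,4):B a3@(0,3):B a4@(1,0):A
t=7: (unchanged — steady state)

yes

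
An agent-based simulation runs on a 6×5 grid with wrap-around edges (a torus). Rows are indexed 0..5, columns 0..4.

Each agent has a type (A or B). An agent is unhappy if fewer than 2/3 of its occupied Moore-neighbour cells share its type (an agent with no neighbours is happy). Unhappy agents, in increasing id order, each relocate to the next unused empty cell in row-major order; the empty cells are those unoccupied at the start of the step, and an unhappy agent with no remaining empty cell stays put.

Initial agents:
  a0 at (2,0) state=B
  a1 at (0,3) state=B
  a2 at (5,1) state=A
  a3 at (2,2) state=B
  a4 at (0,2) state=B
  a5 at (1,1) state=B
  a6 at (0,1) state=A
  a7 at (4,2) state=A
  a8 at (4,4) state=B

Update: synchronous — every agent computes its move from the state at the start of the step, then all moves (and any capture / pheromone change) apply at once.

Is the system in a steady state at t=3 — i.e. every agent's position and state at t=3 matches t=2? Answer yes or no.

no

t=1: a0@(2,0):B a1@(0,3):B a2@(5,1):A a3@(2,2):B a4@(0,0):B a5@(1,1):B a6@(0,4):A a7@(4,2):A a8@(4,4):B
t=2: a0@(2,0):B a1@(0,1):B a2@(0,2):A a3@(2,2):B a4@(1,0):B a5@(1,1):B a6@(1,2):A a7@(4,2):A a8@(4,4):B
t=3: a0@(2,0):B a1@(0,0):B a2@(0,3):A a3@(0,4):B a4@(1,0):B a5@(1,1):B a6@(1,3):A a7@(4,2):A a8@(4,4):B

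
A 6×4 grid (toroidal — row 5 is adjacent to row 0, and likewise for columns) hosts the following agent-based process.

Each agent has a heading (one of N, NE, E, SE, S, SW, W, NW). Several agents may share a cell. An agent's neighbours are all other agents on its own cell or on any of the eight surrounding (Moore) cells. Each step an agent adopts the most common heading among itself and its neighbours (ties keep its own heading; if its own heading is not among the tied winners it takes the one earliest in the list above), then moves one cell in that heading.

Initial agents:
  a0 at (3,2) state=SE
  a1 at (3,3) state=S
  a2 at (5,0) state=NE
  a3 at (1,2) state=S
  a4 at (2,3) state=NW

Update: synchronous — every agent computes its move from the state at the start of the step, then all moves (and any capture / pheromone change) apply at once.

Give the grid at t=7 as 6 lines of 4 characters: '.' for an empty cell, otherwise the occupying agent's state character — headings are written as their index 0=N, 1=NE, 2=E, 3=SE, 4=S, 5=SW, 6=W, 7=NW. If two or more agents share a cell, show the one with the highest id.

....
....
..4.
...4
...4
....

t=1: a0@(4,3):SE a1@(4,3):S a2@(4,1):NE a3@(2,2):S a4@(3,3):S
t=2: a0@(5,3):S a1@(5,3):S a2@(3,2):NE a3@(3,2):S a4@(4,3):S
t=3: a0@(0,3):S a1@(0,3):S a2@(4,2):S a3@(4,2):S a4@(5,3):S
t=4: a0@(1,3):S a1@(1,3):S a2@(5,2):S a3@(5,2):S a4@(0,3):S
t=5: a0@(2,3):S a1@(2,3):S a2@(0,2):S a3@(0,2):S a4@(1,3):S
t=6: a0@(3,3):S a1@(3,3):S a2@(1,2):S a3@(1,2):S a4@(2,3):S
t=7: a0@(4,3):S a1@(4,3):S a2@(2,2):S a3@(2,2):S a4@(3,3):S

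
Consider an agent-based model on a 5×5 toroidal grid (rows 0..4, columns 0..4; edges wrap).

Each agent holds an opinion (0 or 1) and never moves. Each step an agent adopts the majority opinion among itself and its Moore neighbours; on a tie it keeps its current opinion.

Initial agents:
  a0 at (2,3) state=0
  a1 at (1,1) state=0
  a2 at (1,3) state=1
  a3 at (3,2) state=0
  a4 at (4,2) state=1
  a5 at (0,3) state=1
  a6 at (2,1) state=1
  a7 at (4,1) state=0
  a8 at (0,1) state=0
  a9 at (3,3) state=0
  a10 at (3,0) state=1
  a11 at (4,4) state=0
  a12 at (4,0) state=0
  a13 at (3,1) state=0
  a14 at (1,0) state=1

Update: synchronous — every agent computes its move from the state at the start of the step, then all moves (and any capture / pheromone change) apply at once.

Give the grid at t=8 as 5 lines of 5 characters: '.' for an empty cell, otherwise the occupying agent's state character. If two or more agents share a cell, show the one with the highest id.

t=1: a0@(2,3):0 a1@(1,1):0 a2@(1,3):1 a3@(3,2):0 a4@(4,2):0 a5@(0,3):1 a6@(2,1):1 a7@(4,1):0 a8@(0,1):0 a9@(3,3):0 a10@(3,0):0 a11@(4,4):0 a12@(4,0):0 a13@(3,1):0 a14@(1,0):1
t=2: a0@(2,3):0 a1@(1,1):0 a2@(1,3):1 a3@(3,2):0 a4@(4,2):0 a5@(0,3):1 a6@(2,1):0 a7@(4,1):0 a8@(0,1):0 a9@(3,3):0 a10@(3,0):0 a11@(4,4):0 a12@(4,0):0 a13@(3,1):0 a14@(1,0):1
t=3: a0@(2,3):0 a1@(1,1):0 a2@(1,3):1 a3@(3,2):0 a4@(4,2):0 a5@(0,3):1 a6@(2,1):0 a7@(4,1):0 a8@(0,1):0 a9@(3,3):0 a10@(3,0):0 a11@(4,4):0 a12@(4,0):0 a13@(3,1):0 a14@(1,0):0
t=4: (unchanged — steady state)

.0.1.
00.1.
.0.0.
0000.
000.0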